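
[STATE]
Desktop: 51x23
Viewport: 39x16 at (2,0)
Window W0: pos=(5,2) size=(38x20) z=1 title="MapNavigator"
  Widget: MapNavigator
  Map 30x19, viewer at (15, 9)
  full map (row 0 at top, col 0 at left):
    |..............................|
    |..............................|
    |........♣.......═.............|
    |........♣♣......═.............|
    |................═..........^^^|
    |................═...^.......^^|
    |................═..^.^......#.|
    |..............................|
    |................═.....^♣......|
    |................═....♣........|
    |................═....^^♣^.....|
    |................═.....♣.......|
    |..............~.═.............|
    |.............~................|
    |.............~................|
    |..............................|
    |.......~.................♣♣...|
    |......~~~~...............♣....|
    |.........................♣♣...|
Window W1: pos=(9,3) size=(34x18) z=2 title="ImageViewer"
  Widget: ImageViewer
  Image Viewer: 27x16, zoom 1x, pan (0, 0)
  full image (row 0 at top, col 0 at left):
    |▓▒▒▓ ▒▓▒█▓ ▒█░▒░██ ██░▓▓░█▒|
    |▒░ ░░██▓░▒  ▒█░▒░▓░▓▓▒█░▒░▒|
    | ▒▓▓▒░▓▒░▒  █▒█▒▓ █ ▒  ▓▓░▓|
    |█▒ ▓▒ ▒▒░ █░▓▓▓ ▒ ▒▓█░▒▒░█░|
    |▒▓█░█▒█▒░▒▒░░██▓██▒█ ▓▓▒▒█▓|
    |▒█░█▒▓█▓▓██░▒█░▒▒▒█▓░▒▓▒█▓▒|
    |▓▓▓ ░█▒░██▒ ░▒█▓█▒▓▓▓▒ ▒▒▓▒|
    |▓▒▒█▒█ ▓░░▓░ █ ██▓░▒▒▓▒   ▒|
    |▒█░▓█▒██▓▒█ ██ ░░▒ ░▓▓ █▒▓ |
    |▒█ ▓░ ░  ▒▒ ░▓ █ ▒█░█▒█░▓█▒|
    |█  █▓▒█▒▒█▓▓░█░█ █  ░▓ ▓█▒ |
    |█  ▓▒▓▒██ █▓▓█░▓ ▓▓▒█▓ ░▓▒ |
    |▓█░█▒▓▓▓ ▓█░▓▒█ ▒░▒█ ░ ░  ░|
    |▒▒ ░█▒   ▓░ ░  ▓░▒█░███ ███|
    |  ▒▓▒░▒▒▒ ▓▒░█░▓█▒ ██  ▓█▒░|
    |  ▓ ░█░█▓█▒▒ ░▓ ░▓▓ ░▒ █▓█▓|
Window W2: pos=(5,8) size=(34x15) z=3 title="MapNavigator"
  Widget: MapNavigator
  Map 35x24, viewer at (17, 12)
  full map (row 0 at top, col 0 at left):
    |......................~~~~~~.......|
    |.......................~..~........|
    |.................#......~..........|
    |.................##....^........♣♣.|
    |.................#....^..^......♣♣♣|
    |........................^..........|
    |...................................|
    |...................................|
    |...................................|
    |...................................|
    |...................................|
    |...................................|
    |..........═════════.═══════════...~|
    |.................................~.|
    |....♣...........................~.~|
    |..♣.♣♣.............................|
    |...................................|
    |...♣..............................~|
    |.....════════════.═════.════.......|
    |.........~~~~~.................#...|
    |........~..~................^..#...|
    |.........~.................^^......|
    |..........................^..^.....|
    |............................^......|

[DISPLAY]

                                       
                                       
   ┏━━━━━━━━━━━━━━━━━━━━━━━━━━━━━━━━━━━
   ┃ Ma┏━━━━━━━━━━━━━━━━━━━━━━━━━━━━━━━
   ┠───┃ ImageViewer                   
   ┃   ┠───────────────────────────────
   ┃   ┃▓▒▒▓ ▒▓▒█▓ ▒█░▒░██ ██░▓▓░█▒    
   ┃   ┃▒░ ░░██▓░▒  ▒█░▒░▓░▓▓▒█░▒░▒    
   ┏━━━━━━━━━━━━━━━━━━━━━━━━━━━━━━━━┓  
   ┃ MapNavigator                   ┃  
   ┠────────────────────────────────┨  
   ┃................................┃  
   ┃................................┃  
   ┃................................┃  
   ┃................................┃  
   ┃................................┃  


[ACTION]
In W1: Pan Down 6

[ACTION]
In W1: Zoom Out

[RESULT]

                                       
                                       
   ┏━━━━━━━━━━━━━━━━━━━━━━━━━━━━━━━━━━━
   ┃ Ma┏━━━━━━━━━━━━━━━━━━━━━━━━━━━━━━━
   ┠───┃ ImageViewer                   
   ┃   ┠───────────────────────────────
   ┃   ┃▓▓▓ ░█▒░██▒ ░▒█▓█▒▓▓▓▒ ▒▒▓▒    
   ┃   ┃▓▒▒█▒█ ▓░░▓░ █ ██▓░▒▒▓▒   ▒    
   ┏━━━━━━━━━━━━━━━━━━━━━━━━━━━━━━━━┓  
   ┃ MapNavigator                   ┃  
   ┠────────────────────────────────┨  
   ┃................................┃  
   ┃................................┃  
   ┃................................┃  
   ┃................................┃  
   ┃................................┃  


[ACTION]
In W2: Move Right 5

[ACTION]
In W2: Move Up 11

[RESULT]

                                       
                                       
   ┏━━━━━━━━━━━━━━━━━━━━━━━━━━━━━━━━━━━
   ┃ Ma┏━━━━━━━━━━━━━━━━━━━━━━━━━━━━━━━
   ┠───┃ ImageViewer                   
   ┃   ┠───────────────────────────────
   ┃   ┃▓▓▓ ░█▒░██▒ ░▒█▓█▒▓▓▓▒ ▒▒▓▒    
   ┃   ┃▓▒▒█▒█ ▓░░▓░ █ ██▓░▒▒▓▒   ▒    
   ┏━━━━━━━━━━━━━━━━━━━━━━━━━━━━━━━━┓  
   ┃ MapNavigator                   ┃  
   ┠────────────────────────────────┨  
   ┃                                ┃  
   ┃                                ┃  
   ┃                                ┃  
   ┃                                ┃  
   ┃................~~~~~~.......   ┃  


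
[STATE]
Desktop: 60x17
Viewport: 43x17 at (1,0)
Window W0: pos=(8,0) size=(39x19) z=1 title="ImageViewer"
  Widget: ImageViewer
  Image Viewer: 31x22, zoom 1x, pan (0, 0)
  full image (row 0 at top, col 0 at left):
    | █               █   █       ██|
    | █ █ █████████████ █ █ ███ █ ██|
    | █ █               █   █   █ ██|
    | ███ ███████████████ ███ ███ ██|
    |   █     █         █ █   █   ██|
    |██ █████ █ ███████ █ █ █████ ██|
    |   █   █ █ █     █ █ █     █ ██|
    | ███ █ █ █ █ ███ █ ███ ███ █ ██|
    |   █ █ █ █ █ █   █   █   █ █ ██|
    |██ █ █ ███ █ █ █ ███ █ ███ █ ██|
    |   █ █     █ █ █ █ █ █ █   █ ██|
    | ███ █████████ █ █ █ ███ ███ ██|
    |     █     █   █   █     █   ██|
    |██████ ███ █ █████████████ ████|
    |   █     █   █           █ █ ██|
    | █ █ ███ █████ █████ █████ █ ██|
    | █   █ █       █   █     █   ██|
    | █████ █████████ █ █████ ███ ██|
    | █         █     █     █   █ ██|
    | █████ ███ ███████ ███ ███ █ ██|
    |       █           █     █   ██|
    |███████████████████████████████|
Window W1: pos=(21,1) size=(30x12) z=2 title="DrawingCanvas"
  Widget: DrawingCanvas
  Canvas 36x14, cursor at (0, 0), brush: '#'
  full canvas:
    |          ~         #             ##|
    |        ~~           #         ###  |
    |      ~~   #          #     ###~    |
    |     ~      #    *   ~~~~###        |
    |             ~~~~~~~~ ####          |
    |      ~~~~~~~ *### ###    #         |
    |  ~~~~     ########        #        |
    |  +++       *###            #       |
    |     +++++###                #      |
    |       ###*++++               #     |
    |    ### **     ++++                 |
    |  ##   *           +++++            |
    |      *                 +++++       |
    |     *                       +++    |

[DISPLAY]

       ┏━━━━━━━━━━━━━━━━━━━━━━━━━━━━━━━━━━━
       ┃ ImageViewer┏━━━━━━━━━━━━━━━━━━━━━━
       ┠────────────┃ DrawingCanvas        
       ┃ █          ┠──────────────────────
       ┃ █ █ ███████┃+         ~         # 
       ┃ █ █        ┃        ~~           #
       ┃ ███ ███████┃      ~~   #          
       ┃   █     █  ┃     ~      #    *   ~
       ┃██ █████ █ █┃             ~~~~~~~~ 
       ┃   █   █ █ █┃      ~~~~~~~ *### ###
       ┃ ███ █ █ █ █┃  ~~~~     ########   
       ┃   █ █ █ █ █┃  +++       *###      
       ┃██ █ █ ███ █┗━━━━━━━━━━━━━━━━━━━━━━
       ┃   █ █     █ █ █ █ █ █ █   █ ██    
       ┃ ███ █████████ █ █ █ ███ ███ ██    
       ┃     █     █   █   █     █   ██    
       ┃██████ ███ █ █████████████ ████    


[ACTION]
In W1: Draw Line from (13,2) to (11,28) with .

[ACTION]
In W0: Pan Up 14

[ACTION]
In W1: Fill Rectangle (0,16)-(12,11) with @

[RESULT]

       ┏━━━━━━━━━━━━━━━━━━━━━━━━━━━━━━━━━━━
       ┃ ImageViewer┏━━━━━━━━━━━━━━━━━━━━━━
       ┠────────────┃ DrawingCanvas        
       ┃ █          ┠──────────────────────
       ┃ █ █ ███████┃+         ~@@@@@@   # 
       ┃ █ █        ┃        ~~ @@@@@@    #
       ┃ ███ ███████┃      ~~   @@@@@@     
       ┃   █     █  ┃     ~     @@@@@@*   ~
       ┃██ █████ █ █┃           @@@@@@~~~~ 
       ┃   █   █ █ █┃      ~~~~~@@@@@@# ###
       ┃ ███ █ █ █ █┃  ~~~~     @@@@@@##   
       ┃   █ █ █ █ █┃  +++      @@@@@@     
       ┃██ █ █ ███ █┗━━━━━━━━━━━━━━━━━━━━━━
       ┃   █ █     █ █ █ █ █ █ █   █ ██    
       ┃ ███ █████████ █ █ █ ███ ███ ██    
       ┃     █     █   █   █     █   ██    
       ┃██████ ███ █ █████████████ ████    


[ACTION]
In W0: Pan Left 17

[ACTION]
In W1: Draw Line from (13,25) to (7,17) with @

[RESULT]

       ┏━━━━━━━━━━━━━━━━━━━━━━━━━━━━━━━━━━━
       ┃ ImageViewer┏━━━━━━━━━━━━━━━━━━━━━━
       ┠────────────┃ DrawingCanvas        
       ┃ █          ┠──────────────────────
       ┃ █ █ ███████┃+         ~@@@@@@   # 
       ┃ █ █        ┃        ~~ @@@@@@    #
       ┃ ███ ███████┃      ~~   @@@@@@     
       ┃   █     █  ┃     ~     @@@@@@*   ~
       ┃██ █████ █ █┃           @@@@@@~~~~ 
       ┃   █   █ █ █┃      ~~~~~@@@@@@# ###
       ┃ ███ █ █ █ █┃  ~~~~     @@@@@@##   
       ┃   █ █ █ █ █┃  +++      @@@@@@@    
       ┃██ █ █ ███ █┗━━━━━━━━━━━━━━━━━━━━━━
       ┃   █ █     █ █ █ █ █ █ █   █ ██    
       ┃ ███ █████████ █ █ █ ███ ███ ██    
       ┃     █     █   █   █     █   ██    
       ┃██████ ███ █ █████████████ ████    


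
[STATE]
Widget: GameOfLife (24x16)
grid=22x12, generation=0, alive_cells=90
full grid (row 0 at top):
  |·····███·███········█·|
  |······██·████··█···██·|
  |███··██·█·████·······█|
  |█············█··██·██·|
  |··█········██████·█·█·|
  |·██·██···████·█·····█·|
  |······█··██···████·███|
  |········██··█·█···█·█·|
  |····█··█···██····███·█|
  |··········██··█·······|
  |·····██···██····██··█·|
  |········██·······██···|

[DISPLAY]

Gen: 0                  
·····███·███········█·  
······██·████··█···██·  
███··██·█·████·······█  
█············█··██·██·  
··█········██████·█·█·  
·██·██···████·█·····█·  
······█··██···████·███  
········██··█·█···█·█·  
····█··█···██····███·█  
··········██··█·······  
·····██···██····██··█·  
········██·······██···  
                        
                        
                        


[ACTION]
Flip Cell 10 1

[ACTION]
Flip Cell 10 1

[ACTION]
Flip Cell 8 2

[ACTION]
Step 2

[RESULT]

Gen: 2                  
···················█·█  
██···█·██···███···█··█  
█·█··········████·····  
█·██············█·····  
····█···········█····█  
·█·█···········██·█·██  
··█·█·█··█·····█·██···  
·······█·█·██··██···█·  
······█··█···█···██·█·  
················█···█·  
··········█····█······  
··········█·····█·█···  
                        
                        
                        


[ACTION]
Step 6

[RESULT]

Gen: 8                  
███···················  
█··█········██········  
·█·██·······█····█····  
·█··█········█····█···  
····███··········█····  
·····███·········█····  
·····█·██·····█·██····  
··············███·█···  
······█·······████····  
·······█·█·········█··  
········█·······█··█··  
················███···  
                        
                        
                        


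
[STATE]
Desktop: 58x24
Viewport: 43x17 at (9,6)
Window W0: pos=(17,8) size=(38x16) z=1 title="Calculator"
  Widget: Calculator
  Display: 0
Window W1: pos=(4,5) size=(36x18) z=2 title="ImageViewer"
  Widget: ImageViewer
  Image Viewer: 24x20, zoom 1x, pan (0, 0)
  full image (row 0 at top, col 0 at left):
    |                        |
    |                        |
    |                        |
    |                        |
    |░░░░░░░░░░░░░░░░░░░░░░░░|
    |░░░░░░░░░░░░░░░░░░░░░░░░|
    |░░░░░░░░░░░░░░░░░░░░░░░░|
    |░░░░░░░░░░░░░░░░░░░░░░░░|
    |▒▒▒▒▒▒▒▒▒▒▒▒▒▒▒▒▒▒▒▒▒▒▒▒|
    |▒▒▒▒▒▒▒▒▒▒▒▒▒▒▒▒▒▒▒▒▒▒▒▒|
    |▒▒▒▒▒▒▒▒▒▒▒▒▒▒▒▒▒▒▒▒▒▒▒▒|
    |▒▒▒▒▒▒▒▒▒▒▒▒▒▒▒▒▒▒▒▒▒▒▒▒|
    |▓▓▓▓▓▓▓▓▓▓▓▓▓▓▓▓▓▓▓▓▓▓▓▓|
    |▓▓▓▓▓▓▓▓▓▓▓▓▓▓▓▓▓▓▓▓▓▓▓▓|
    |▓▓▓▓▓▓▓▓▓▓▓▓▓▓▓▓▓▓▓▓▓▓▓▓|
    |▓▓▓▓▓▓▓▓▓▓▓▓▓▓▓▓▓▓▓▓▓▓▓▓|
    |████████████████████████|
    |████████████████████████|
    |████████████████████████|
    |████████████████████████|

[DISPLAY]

geViewer                      ┃            
──────────────────────────────┨            
                              ┃━━━━━━━━━━━━
                              ┃            
                              ┃────────────
                              ┃            
░░░░░░░░░░░░░░░░░░░░          ┃            
░░░░░░░░░░░░░░░░░░░░          ┃            
░░░░░░░░░░░░░░░░░░░░          ┃            
░░░░░░░░░░░░░░░░░░░░          ┃            
▒▒▒▒▒▒▒▒▒▒▒▒▒▒▒▒▒▒▒▒          ┃            
▒▒▒▒▒▒▒▒▒▒▒▒▒▒▒▒▒▒▒▒          ┃            
▒▒▒▒▒▒▒▒▒▒▒▒▒▒▒▒▒▒▒▒          ┃            
▒▒▒▒▒▒▒▒▒▒▒▒▒▒▒▒▒▒▒▒          ┃            
▓▓▓▓▓▓▓▓▓▓▓▓▓▓▓▓▓▓▓▓          ┃            
▓▓▓▓▓▓▓▓▓▓▓▓▓▓▓▓▓▓▓▓          ┃            
━━━━━━━━━━━━━━━━━━━━━━━━━━━━━━┛            


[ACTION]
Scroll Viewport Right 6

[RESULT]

er                      ┃                  
────────────────────────┨                  
                        ┃━━━━━━━━━━━━━━┓   
                        ┃              ┃   
                        ┃──────────────┨   
                        ┃             0┃   
░░░░░░░░░░░░░░          ┃              ┃   
░░░░░░░░░░░░░░          ┃              ┃   
░░░░░░░░░░░░░░          ┃              ┃   
░░░░░░░░░░░░░░          ┃              ┃   
▒▒▒▒▒▒▒▒▒▒▒▒▒▒          ┃              ┃   
▒▒▒▒▒▒▒▒▒▒▒▒▒▒          ┃              ┃   
▒▒▒▒▒▒▒▒▒▒▒▒▒▒          ┃              ┃   
▒▒▒▒▒▒▒▒▒▒▒▒▒▒          ┃              ┃   
▓▓▓▓▓▓▓▓▓▓▓▓▓▓          ┃              ┃   
▓▓▓▓▓▓▓▓▓▓▓▓▓▓          ┃              ┃   
━━━━━━━━━━━━━━━━━━━━━━━━┛              ┃   


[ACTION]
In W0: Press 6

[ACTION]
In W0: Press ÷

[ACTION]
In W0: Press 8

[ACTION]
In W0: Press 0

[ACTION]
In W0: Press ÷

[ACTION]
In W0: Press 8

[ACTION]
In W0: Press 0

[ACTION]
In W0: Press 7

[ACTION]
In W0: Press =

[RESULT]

er                      ┃                  
────────────────────────┨                  
                        ┃━━━━━━━━━━━━━━┓   
                        ┃              ┃   
                        ┃──────────────┨   
                        ┃.293680297e-05┃   
░░░░░░░░░░░░░░          ┃              ┃   
░░░░░░░░░░░░░░          ┃              ┃   
░░░░░░░░░░░░░░          ┃              ┃   
░░░░░░░░░░░░░░          ┃              ┃   
▒▒▒▒▒▒▒▒▒▒▒▒▒▒          ┃              ┃   
▒▒▒▒▒▒▒▒▒▒▒▒▒▒          ┃              ┃   
▒▒▒▒▒▒▒▒▒▒▒▒▒▒          ┃              ┃   
▒▒▒▒▒▒▒▒▒▒▒▒▒▒          ┃              ┃   
▓▓▓▓▓▓▓▓▓▓▓▓▓▓          ┃              ┃   
▓▓▓▓▓▓▓▓▓▓▓▓▓▓          ┃              ┃   
━━━━━━━━━━━━━━━━━━━━━━━━┛              ┃   


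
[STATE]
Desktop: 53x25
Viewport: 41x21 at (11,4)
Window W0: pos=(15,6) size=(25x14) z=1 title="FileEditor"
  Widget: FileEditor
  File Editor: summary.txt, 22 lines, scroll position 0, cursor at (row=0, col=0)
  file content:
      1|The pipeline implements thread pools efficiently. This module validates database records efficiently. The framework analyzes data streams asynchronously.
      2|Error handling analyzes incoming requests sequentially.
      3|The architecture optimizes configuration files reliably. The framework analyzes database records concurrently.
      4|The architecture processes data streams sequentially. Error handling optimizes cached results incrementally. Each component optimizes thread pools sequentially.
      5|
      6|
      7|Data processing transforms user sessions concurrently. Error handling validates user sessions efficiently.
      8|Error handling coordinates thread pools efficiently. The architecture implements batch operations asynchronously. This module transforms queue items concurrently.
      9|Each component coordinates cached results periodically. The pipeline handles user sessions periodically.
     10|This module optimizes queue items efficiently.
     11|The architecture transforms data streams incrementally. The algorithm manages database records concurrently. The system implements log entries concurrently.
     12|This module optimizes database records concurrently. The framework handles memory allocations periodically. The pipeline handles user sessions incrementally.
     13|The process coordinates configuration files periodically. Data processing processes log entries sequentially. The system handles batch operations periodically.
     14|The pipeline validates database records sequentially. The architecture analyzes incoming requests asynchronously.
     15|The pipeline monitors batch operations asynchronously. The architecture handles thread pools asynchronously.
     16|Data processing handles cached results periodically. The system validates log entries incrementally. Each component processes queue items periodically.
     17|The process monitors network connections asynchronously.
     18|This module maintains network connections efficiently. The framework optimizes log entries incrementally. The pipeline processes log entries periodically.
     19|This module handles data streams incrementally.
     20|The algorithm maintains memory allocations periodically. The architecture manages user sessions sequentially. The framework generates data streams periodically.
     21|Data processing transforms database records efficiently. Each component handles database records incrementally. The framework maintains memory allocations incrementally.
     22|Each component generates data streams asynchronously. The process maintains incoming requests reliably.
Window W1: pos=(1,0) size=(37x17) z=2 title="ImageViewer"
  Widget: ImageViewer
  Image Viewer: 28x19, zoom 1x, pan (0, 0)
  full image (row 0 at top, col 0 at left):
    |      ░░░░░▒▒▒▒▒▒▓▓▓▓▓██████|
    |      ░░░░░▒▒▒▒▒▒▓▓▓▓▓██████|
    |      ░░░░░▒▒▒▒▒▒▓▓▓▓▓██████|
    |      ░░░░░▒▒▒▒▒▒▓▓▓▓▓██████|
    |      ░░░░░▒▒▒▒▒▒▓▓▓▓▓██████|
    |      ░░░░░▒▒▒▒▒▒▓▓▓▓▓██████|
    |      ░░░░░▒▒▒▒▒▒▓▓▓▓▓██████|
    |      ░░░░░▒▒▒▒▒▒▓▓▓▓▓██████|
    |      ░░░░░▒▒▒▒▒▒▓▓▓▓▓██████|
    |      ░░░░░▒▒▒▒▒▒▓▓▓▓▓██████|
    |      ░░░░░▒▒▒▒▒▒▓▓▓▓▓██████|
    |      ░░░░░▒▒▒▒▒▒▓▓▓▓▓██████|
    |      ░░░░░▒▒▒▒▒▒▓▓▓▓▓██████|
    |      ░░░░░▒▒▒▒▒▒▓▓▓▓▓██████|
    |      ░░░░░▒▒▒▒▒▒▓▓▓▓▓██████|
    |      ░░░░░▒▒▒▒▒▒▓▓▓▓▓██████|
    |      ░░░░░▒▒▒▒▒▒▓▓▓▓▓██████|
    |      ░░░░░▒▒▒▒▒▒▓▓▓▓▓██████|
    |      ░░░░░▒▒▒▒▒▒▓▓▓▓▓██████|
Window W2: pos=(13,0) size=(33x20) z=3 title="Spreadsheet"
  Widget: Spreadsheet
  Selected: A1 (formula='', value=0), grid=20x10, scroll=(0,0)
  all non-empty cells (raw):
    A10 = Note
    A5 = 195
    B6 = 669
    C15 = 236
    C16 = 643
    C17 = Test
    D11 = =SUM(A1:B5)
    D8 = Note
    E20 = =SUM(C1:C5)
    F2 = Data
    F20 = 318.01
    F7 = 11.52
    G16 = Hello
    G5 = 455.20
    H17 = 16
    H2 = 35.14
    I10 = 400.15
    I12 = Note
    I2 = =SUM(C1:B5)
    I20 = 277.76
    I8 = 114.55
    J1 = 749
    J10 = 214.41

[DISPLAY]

░░┃       A       B       C       ┃      
░░┃-------------------------------┃      
░░┃  1      [0]       0       0   ┃      
░░┃  2        0       0       0   ┃      
░░┃  3        0       0       0   ┃      
░░┃  4        0       0       0   ┃      
░░┃  5      195       0       0   ┃      
░░┃  6        0     669       0   ┃      
░░┃  7        0       0       0   ┃      
░░┃  8        0       0       0Not┃      
░░┃  9        0       0       0   ┃      
░░┃ 10 Note           0       0   ┃      
━━┃ 11        0       0       0   ┃      
  ┃ 12        0       0       0   ┃      
  ┃ 13        0       0       0   ┃      
  ┗━━━━━━━━━━━━━━━━━━━━━━━━━━━━━━━┛      
                                         
                                         
                                         
                                         
                                         


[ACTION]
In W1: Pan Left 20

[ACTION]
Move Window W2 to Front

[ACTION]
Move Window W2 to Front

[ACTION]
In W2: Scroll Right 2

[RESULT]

░░┃       C       D       E       ┃      
░░┃-------------------------------┃      
░░┃  1        0       0       0   ┃      
░░┃  2        0       0       0Dat┃      
░░┃  3        0       0       0   ┃      
░░┃  4        0       0       0   ┃      
░░┃  5        0       0       0   ┃      
░░┃  6        0       0       0   ┃      
░░┃  7        0       0       0   ┃      
░░┃  8        0Note           0   ┃      
░░┃  9        0       0       0   ┃      
░░┃ 10        0       0       0   ┃      
━━┃ 11        0     195       0   ┃      
  ┃ 12        0       0       0   ┃      
  ┃ 13        0       0       0   ┃      
  ┗━━━━━━━━━━━━━━━━━━━━━━━━━━━━━━━┛      
                                         
                                         
                                         
                                         
                                         


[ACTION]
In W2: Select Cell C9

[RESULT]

░░┃       C       D       E       ┃      
░░┃-------------------------------┃      
░░┃  1        0       0       0   ┃      
░░┃  2        0       0       0Dat┃      
░░┃  3        0       0       0   ┃      
░░┃  4        0       0       0   ┃      
░░┃  5        0       0       0   ┃      
░░┃  6        0       0       0   ┃      
░░┃  7        0       0       0   ┃      
░░┃  8        0Note           0   ┃      
░░┃  9      [0]       0       0   ┃      
░░┃ 10        0       0       0   ┃      
━━┃ 11        0     195       0   ┃      
  ┃ 12        0       0       0   ┃      
  ┃ 13        0       0       0   ┃      
  ┗━━━━━━━━━━━━━━━━━━━━━━━━━━━━━━━┛      
                                         
                                         
                                         
                                         
                                         


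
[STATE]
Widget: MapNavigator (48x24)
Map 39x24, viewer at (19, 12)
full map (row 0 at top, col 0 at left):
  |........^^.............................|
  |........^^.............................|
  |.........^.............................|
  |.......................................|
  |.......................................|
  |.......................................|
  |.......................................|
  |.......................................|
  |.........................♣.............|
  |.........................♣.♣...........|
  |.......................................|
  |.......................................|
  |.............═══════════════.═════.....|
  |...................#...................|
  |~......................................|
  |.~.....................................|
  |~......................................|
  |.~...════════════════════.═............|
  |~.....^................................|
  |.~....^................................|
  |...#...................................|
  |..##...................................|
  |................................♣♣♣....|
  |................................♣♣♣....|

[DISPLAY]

     ........^^.............................    
     ........^^.............................    
     .........^.............................    
     .......................................    
     .......................................    
     .......................................    
     .......................................    
     .......................................    
     .........................♣.............    
     .........................♣.♣...........    
     .......................................    
     .......................................    
     .............══════@════════.═════.....    
     ...................#...................    
     ~......................................    
     .~.....................................    
     ~......................................    
     .~...════════════════════.═............    
     ~.....^................................    
     .~....^................................    
     ...#...................................    
     ..##...................................    
     ................................♣♣♣....    
     ................................♣♣♣....    


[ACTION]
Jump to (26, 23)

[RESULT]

.....................................           
...........═══════════════.═════.....           
.................#...................           
.....................................           
.....................................           
.....................................           
...════════════════════.═............           
....^................................           
....^................................           
.#...................................           
##...................................           
..............................♣♣♣....           
........................@.....♣♣♣....           
                                                
                                                
                                                
                                                
                                                
                                                
                                                
                                                
                                                
                                                
                                                


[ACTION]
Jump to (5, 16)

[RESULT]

                   .............................
                   .............................
                   .............................
                   .............................
                   .........................♣...
                   .........................♣.♣.
                   .............................
                   .............................
                   .............═══════════════.
                   ...................#.........
                   ~............................
                   .~...........................
                   ~....@.......................
                   .~...════════════════════.═..
                   ~.....^......................
                   .~....^......................
                   ...#.........................
                   ..##.........................
                   .............................
                   .............................
                                                
                                                
                                                
                                                


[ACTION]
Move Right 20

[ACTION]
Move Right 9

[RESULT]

.............................                   
.............................                   
.............................                   
.............................                   
...............♣.............                   
...............♣.♣...........                   
.............................                   
.............................                   
...═══════════════.═════.....                   
.........#...................                   
.............................                   
.............................                   
........................@....                   
═══════════════.═............                   
.............................                   
.............................                   
.............................                   
.............................                   
......................♣♣♣....                   
......................♣♣♣....                   
                                                
                                                
                                                
                                                


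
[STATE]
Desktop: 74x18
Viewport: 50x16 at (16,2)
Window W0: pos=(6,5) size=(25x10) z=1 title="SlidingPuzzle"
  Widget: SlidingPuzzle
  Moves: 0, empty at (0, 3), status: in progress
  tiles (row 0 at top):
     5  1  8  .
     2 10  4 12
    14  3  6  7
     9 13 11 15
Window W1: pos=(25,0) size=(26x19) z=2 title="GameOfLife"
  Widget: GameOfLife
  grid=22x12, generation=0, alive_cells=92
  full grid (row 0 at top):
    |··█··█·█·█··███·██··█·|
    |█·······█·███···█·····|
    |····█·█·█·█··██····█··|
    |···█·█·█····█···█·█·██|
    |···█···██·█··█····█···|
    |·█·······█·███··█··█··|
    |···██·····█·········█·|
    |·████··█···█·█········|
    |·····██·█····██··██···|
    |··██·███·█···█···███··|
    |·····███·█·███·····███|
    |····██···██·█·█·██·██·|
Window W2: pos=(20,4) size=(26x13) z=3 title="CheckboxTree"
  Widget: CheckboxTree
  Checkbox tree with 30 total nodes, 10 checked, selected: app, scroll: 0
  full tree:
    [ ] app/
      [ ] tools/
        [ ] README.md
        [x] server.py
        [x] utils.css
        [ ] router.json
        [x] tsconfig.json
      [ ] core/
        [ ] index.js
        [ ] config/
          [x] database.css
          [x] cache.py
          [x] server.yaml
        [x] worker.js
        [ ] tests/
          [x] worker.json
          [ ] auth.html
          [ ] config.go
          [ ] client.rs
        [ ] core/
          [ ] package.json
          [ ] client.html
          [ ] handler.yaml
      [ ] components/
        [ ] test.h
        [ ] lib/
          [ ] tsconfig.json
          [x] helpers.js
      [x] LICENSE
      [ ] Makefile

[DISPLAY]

         ┠────────────────────────┨               
         ┃Gen: 0                  ┃               
    ┏━━━━━━━━━━━━━━━━━━━━━━━━┓█·  ┃               
━━━━┃ CheckboxTree           ┃··  ┃               
uzzl┠────────────────────────┨··  ┃               
────┃>[-] app/               ┃██  ┃               
─┬──┃   [-] tools/           ┃··  ┃               
 │  ┃     [ ] README.md      ┃··  ┃               
─┼──┃     [x] server.py      ┃█·  ┃               
 │  ┃     [x] utils.css      ┃··  ┃               
─┼──┃     [ ] router.json    ┃··  ┃               
 │  ┃     [x] tsconfig.json  ┃··  ┃               
━━━━┃   [-] core/            ┃██  ┃               
    ┃     [ ] index.js       ┃█·  ┃               
    ┗━━━━━━━━━━━━━━━━━━━━━━━━┛    ┃               
         ┃                        ┃               


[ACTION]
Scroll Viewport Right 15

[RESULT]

 ┠────────────────────────┨                       
 ┃Gen: 0                  ┃                       
━━━━━━━━━━━━━━━━━━━━━┓█·  ┃                       
eckboxTree           ┃··  ┃                       
─────────────────────┨··  ┃                       
] app/               ┃██  ┃                       
[-] tools/           ┃··  ┃                       
  [ ] README.md      ┃··  ┃                       
  [x] server.py      ┃█·  ┃                       
  [x] utils.css      ┃··  ┃                       
  [ ] router.json    ┃··  ┃                       
  [x] tsconfig.json  ┃··  ┃                       
[-] core/            ┃██  ┃                       
  [ ] index.js       ┃█·  ┃                       
━━━━━━━━━━━━━━━━━━━━━┛    ┃                       
 ┃                        ┃                       


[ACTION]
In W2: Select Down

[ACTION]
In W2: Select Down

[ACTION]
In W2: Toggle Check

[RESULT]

 ┠────────────────────────┨                       
 ┃Gen: 0                  ┃                       
━━━━━━━━━━━━━━━━━━━━━┓█·  ┃                       
eckboxTree           ┃··  ┃                       
─────────────────────┨··  ┃                       
] app/               ┃██  ┃                       
[-] tools/           ┃··  ┃                       
  [x] README.md      ┃··  ┃                       
  [x] server.py      ┃█·  ┃                       
  [x] utils.css      ┃··  ┃                       
  [ ] router.json    ┃··  ┃                       
  [x] tsconfig.json  ┃··  ┃                       
[-] core/            ┃██  ┃                       
  [ ] index.js       ┃█·  ┃                       
━━━━━━━━━━━━━━━━━━━━━┛    ┃                       
 ┃                        ┃                       


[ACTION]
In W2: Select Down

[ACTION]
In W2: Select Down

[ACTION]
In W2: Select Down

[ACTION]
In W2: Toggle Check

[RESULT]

 ┠────────────────────────┨                       
 ┃Gen: 0                  ┃                       
━━━━━━━━━━━━━━━━━━━━━┓█·  ┃                       
eckboxTree           ┃··  ┃                       
─────────────────────┨··  ┃                       
] app/               ┃██  ┃                       
[x] tools/           ┃··  ┃                       
  [x] README.md      ┃··  ┃                       
  [x] server.py      ┃█·  ┃                       
  [x] utils.css      ┃··  ┃                       
  [x] router.json    ┃··  ┃                       
  [x] tsconfig.json  ┃··  ┃                       
[-] core/            ┃██  ┃                       
  [ ] index.js       ┃█·  ┃                       
━━━━━━━━━━━━━━━━━━━━━┛    ┃                       
 ┃                        ┃                       
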